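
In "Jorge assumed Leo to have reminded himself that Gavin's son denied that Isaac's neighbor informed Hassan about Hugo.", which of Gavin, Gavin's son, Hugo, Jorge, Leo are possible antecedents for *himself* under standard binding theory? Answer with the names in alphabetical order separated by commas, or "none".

*himself* is a reflexive; Principle A requires it to be bound within its binding domain — the clause headed by 'reminded'.
— Gavin: possessor inside the subject DP of the clause headed by 'denied'; does not c-command the reflexive — cannot bind it (Principle A).
— Gavin's son: subject of the clause headed by 'denied'; does not c-command the reflexive — cannot bind it (Principle A).
— Hugo: second object of the clause headed by 'informed'; does not c-command the reflexive — cannot bind it (Principle A).
— Jorge: subject of the matrix clause; c-commands the reflexive but lies outside its binding domain — cannot bind it (Principle A).
— Leo: subject of the clause headed by 'reminded'; c-commands the reflexive within its binding domain — allowed (Principle A).

Leo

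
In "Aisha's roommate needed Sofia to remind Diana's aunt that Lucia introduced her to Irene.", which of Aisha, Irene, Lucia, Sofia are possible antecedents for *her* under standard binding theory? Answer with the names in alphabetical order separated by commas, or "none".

*her* is a pronoun; Principle B requires it to be free in its binding domain — the clause headed by 'introduced'.
— Aisha: possessor inside the subject DP of the matrix clause; does not c-command the pronoun — Principle B does not apply; allowed.
— Irene: second object of the clause headed by 'introduced'; is c-commanded by the pronoun; coreference would bind this R-expression — blocked (Principle C).
— Lucia: subject of the clause headed by 'introduced'; c-commands the pronoun within its binding domain — blocked (Principle B).
— Sofia: subject of the clause headed by 'remind'; c-commands the pronoun but lies outside its binding domain — allowed.

Aisha, Sofia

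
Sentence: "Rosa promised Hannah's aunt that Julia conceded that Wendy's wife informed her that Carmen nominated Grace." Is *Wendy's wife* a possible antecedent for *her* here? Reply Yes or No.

No

*her* is a pronoun; Principle B requires it to be free in its binding domain — the clause headed by 'informed'.
— Wendy's wife: subject of the clause headed by 'informed'; c-commands the pronoun within its binding domain — blocked (Principle B).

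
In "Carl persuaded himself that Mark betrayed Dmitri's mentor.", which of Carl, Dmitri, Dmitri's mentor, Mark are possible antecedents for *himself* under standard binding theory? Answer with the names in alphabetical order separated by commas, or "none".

Carl

*himself* is a reflexive; Principle A requires it to be bound within its binding domain — the matrix clause.
— Carl: subject of the matrix clause; c-commands the reflexive within its binding domain — allowed (Principle A).
— Dmitri: possessor inside the object DP of the clause headed by 'betrayed'; does not c-command the reflexive — cannot bind it (Principle A).
— Dmitri's mentor: object of the clause headed by 'betrayed'; does not c-command the reflexive — cannot bind it (Principle A).
— Mark: subject of the clause headed by 'betrayed'; does not c-command the reflexive — cannot bind it (Principle A).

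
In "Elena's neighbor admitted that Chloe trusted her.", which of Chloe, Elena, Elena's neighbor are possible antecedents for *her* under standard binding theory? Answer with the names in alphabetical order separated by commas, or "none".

*her* is a pronoun; Principle B requires it to be free in its binding domain — the clause headed by 'trusted'.
— Chloe: subject of the clause headed by 'trusted'; c-commands the pronoun within its binding domain — blocked (Principle B).
— Elena: possessor inside the subject DP of the matrix clause; does not c-command the pronoun — Principle B does not apply; allowed.
— Elena's neighbor: subject of the matrix clause; c-commands the pronoun but lies outside its binding domain — allowed.

Elena, Elena's neighbor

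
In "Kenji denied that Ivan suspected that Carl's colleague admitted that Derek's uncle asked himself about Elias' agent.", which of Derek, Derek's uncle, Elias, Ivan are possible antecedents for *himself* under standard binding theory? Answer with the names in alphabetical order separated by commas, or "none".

*himself* is a reflexive; Principle A requires it to be bound within its binding domain — the clause headed by 'asked'.
— Derek: possessor inside the subject DP of the clause headed by 'asked'; does not c-command the reflexive — cannot bind it (Principle A).
— Derek's uncle: subject of the clause headed by 'asked'; c-commands the reflexive within its binding domain — allowed (Principle A).
— Elias: possessor inside the second object DP of the clause headed by 'asked'; does not c-command the reflexive — cannot bind it (Principle A).
— Ivan: subject of the clause headed by 'suspected'; c-commands the reflexive but lies outside its binding domain — cannot bind it (Principle A).

Derek's uncle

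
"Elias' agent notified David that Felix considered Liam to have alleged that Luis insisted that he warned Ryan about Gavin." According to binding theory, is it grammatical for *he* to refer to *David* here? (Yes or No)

Yes

*David* is an R-expression; Principle C requires it to be free (not bound by any c-commanding expression).
— he: subject of the clause headed by 'warned'; the pronoun does not c-command the R-expression — coreference allowed.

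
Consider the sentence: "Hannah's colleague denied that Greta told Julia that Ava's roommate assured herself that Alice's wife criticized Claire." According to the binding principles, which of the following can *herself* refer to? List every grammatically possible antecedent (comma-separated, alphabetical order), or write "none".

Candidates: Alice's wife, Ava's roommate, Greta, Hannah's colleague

*herself* is a reflexive; Principle A requires it to be bound within its binding domain — the clause headed by 'assured'.
— Alice's wife: subject of the clause headed by 'criticized'; does not c-command the reflexive — cannot bind it (Principle A).
— Ava's roommate: subject of the clause headed by 'assured'; c-commands the reflexive within its binding domain — allowed (Principle A).
— Greta: subject of the clause headed by 'told'; c-commands the reflexive but lies outside its binding domain — cannot bind it (Principle A).
— Hannah's colleague: subject of the matrix clause; c-commands the reflexive but lies outside its binding domain — cannot bind it (Principle A).

Ava's roommate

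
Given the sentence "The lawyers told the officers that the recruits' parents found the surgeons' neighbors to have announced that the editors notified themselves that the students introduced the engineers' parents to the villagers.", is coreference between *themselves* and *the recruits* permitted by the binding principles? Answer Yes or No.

*themselves* is a reflexive; Principle A requires it to be bound within its binding domain — the clause headed by 'notified'.
— the recruits: possessor inside the subject DP of the clause headed by 'found'; does not c-command the reflexive — cannot bind it (Principle A).

No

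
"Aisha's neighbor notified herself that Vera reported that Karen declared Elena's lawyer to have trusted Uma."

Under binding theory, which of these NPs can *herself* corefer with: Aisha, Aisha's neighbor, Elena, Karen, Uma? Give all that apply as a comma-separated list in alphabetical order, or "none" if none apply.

*herself* is a reflexive; Principle A requires it to be bound within its binding domain — the matrix clause.
— Aisha: possessor inside the subject DP of the matrix clause; does not c-command the reflexive — cannot bind it (Principle A).
— Aisha's neighbor: subject of the matrix clause; c-commands the reflexive within its binding domain — allowed (Principle A).
— Elena: possessor inside the subject DP of the clause headed by 'trusted'; does not c-command the reflexive — cannot bind it (Principle A).
— Karen: subject of the clause headed by 'declared'; does not c-command the reflexive — cannot bind it (Principle A).
— Uma: object of the clause headed by 'trusted'; does not c-command the reflexive — cannot bind it (Principle A).

Aisha's neighbor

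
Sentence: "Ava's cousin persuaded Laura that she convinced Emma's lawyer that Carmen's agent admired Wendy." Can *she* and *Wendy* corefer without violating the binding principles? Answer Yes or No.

*Wendy* is an R-expression; Principle C requires it to be free (not bound by any c-commanding expression).
— she: subject of the clause headed by 'convinced'; the pronoun c-commands the R-expression — coreference blocked (Principle C).

No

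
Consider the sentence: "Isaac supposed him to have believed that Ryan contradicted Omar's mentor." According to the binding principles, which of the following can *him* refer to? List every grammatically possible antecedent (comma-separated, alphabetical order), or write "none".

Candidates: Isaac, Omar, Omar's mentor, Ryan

none

*him* is a pronoun; Principle B requires it to be free in its binding domain — the matrix clause.
— Isaac: subject of the matrix clause; c-commands the pronoun within its binding domain — blocked (Principle B).
— Omar: possessor inside the object DP of the clause headed by 'contradicted'; is c-commanded by the pronoun; coreference would bind this R-expression — blocked (Principle C).
— Omar's mentor: object of the clause headed by 'contradicted'; is c-commanded by the pronoun; coreference would bind this R-expression — blocked (Principle C).
— Ryan: subject of the clause headed by 'contradicted'; is c-commanded by the pronoun; coreference would bind this R-expression — blocked (Principle C).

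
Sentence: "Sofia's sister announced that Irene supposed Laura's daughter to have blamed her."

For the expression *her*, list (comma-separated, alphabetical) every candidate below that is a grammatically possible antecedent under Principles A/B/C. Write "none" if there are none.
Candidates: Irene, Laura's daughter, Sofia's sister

Irene, Sofia's sister

*her* is a pronoun; Principle B requires it to be free in its binding domain — the clause headed by 'blamed'.
— Irene: subject of the clause headed by 'supposed'; c-commands the pronoun but lies outside its binding domain — allowed.
— Laura's daughter: subject of the clause headed by 'blamed'; c-commands the pronoun within its binding domain — blocked (Principle B).
— Sofia's sister: subject of the matrix clause; c-commands the pronoun but lies outside its binding domain — allowed.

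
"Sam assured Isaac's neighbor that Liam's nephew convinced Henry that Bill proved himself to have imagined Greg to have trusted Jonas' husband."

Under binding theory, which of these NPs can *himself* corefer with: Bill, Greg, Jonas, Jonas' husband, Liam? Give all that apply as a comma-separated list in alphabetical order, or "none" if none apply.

Bill

*himself* is a reflexive; Principle A requires it to be bound within its binding domain — the clause headed by 'proved'.
— Bill: subject of the clause headed by 'proved'; c-commands the reflexive within its binding domain — allowed (Principle A).
— Greg: subject of the clause headed by 'trusted'; does not c-command the reflexive — cannot bind it (Principle A).
— Jonas: possessor inside the object DP of the clause headed by 'trusted'; does not c-command the reflexive — cannot bind it (Principle A).
— Jonas' husband: object of the clause headed by 'trusted'; does not c-command the reflexive — cannot bind it (Principle A).
— Liam: possessor inside the subject DP of the clause headed by 'convinced'; does not c-command the reflexive — cannot bind it (Principle A).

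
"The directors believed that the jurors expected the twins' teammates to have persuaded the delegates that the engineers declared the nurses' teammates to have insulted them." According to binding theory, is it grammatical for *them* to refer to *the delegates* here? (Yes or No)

*the delegates* is an R-expression; Principle C requires it to be free (not bound by any c-commanding expression).
— them: object of the clause headed by 'insulted'; the pronoun does not c-command the R-expression — coreference allowed.

Yes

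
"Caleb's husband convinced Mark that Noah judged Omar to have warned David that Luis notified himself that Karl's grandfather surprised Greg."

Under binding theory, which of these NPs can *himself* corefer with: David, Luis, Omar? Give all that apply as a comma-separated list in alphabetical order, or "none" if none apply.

*himself* is a reflexive; Principle A requires it to be bound within its binding domain — the clause headed by 'notified'.
— David: object of the clause headed by 'warned'; c-commands the reflexive but lies outside its binding domain — cannot bind it (Principle A).
— Luis: subject of the clause headed by 'notified'; c-commands the reflexive within its binding domain — allowed (Principle A).
— Omar: subject of the clause headed by 'warned'; c-commands the reflexive but lies outside its binding domain — cannot bind it (Principle A).

Luis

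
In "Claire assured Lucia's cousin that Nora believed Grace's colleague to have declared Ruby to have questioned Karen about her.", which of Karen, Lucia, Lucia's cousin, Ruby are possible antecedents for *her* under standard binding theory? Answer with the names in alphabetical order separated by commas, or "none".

Lucia, Lucia's cousin

*her* is a pronoun; Principle B requires it to be free in its binding domain — the clause headed by 'questioned'.
— Karen: object of the clause headed by 'questioned'; c-commands the pronoun within its binding domain — blocked (Principle B).
— Lucia: possessor inside the object DP of the matrix clause; does not c-command the pronoun — Principle B does not apply; allowed.
— Lucia's cousin: object of the matrix clause; c-commands the pronoun but lies outside its binding domain — allowed.
— Ruby: subject of the clause headed by 'questioned'; c-commands the pronoun within its binding domain — blocked (Principle B).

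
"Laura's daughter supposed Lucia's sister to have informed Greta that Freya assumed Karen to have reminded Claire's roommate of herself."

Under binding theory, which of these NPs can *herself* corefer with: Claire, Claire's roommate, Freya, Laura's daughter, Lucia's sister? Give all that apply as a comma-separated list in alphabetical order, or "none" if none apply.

Claire's roommate

*herself* is a reflexive; Principle A requires it to be bound within its binding domain — the clause headed by 'reminded'.
— Claire: possessor inside the object DP of the clause headed by 'reminded'; does not c-command the reflexive — cannot bind it (Principle A).
— Claire's roommate: object of the clause headed by 'reminded'; c-commands the reflexive within its binding domain — allowed (Principle A).
— Freya: subject of the clause headed by 'assumed'; c-commands the reflexive but lies outside its binding domain — cannot bind it (Principle A).
— Laura's daughter: subject of the matrix clause; c-commands the reflexive but lies outside its binding domain — cannot bind it (Principle A).
— Lucia's sister: subject of the clause headed by 'informed'; c-commands the reflexive but lies outside its binding domain — cannot bind it (Principle A).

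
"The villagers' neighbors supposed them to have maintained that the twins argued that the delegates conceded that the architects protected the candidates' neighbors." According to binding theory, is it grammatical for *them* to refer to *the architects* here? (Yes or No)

No

*the architects* is an R-expression; Principle C requires it to be free (not bound by any c-commanding expression).
— them: subject of the clause headed by 'maintained'; the pronoun c-commands the R-expression — coreference blocked (Principle C).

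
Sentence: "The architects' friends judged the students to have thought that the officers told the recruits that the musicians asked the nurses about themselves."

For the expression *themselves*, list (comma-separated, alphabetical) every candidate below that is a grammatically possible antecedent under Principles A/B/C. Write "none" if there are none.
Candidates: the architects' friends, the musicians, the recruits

*themselves* is a reflexive; Principle A requires it to be bound within its binding domain — the clause headed by 'asked'.
— the architects' friends: subject of the matrix clause; c-commands the reflexive but lies outside its binding domain — cannot bind it (Principle A).
— the musicians: subject of the clause headed by 'asked'; c-commands the reflexive within its binding domain — allowed (Principle A).
— the recruits: object of the clause headed by 'told'; c-commands the reflexive but lies outside its binding domain — cannot bind it (Principle A).

the musicians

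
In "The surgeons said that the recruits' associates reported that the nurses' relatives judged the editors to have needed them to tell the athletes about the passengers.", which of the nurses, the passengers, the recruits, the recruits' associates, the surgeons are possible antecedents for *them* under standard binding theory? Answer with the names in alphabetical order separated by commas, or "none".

*them* is a pronoun; Principle B requires it to be free in its binding domain — the clause headed by 'needed'.
— the nurses: possessor inside the subject DP of the clause headed by 'judged'; does not c-command the pronoun — Principle B does not apply; allowed.
— the passengers: second object of the clause headed by 'tell'; is c-commanded by the pronoun; coreference would bind this R-expression — blocked (Principle C).
— the recruits: possessor inside the subject DP of the clause headed by 'reported'; does not c-command the pronoun — Principle B does not apply; allowed.
— the recruits' associates: subject of the clause headed by 'reported'; c-commands the pronoun but lies outside its binding domain — allowed.
— the surgeons: subject of the matrix clause; c-commands the pronoun but lies outside its binding domain — allowed.

the nurses, the recruits, the recruits' associates, the surgeons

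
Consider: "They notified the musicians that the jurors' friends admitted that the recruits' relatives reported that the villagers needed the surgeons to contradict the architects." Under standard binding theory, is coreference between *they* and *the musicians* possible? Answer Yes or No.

No

*the musicians* is an R-expression; Principle C requires it to be free (not bound by any c-commanding expression).
— they: subject of the matrix clause; the pronoun c-commands the R-expression — coreference blocked (Principle C).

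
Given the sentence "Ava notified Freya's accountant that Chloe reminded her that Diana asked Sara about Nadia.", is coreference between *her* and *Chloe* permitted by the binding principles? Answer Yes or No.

*her* is a pronoun; Principle B requires it to be free in its binding domain — the clause headed by 'reminded'.
— Chloe: subject of the clause headed by 'reminded'; c-commands the pronoun within its binding domain — blocked (Principle B).

No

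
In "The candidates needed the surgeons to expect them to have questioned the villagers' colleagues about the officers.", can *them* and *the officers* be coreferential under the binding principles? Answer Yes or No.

*the officers* is an R-expression; Principle C requires it to be free (not bound by any c-commanding expression).
— them: subject of the clause headed by 'questioned'; the pronoun c-commands the R-expression — coreference blocked (Principle C).

No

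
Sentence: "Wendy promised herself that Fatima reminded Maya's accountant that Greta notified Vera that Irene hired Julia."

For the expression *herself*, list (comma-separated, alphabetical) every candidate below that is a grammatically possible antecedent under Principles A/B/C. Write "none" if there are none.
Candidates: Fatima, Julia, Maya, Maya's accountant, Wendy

*herself* is a reflexive; Principle A requires it to be bound within its binding domain — the matrix clause.
— Fatima: subject of the clause headed by 'reminded'; does not c-command the reflexive — cannot bind it (Principle A).
— Julia: object of the clause headed by 'hired'; does not c-command the reflexive — cannot bind it (Principle A).
— Maya: possessor inside the object DP of the clause headed by 'reminded'; does not c-command the reflexive — cannot bind it (Principle A).
— Maya's accountant: object of the clause headed by 'reminded'; does not c-command the reflexive — cannot bind it (Principle A).
— Wendy: subject of the matrix clause; c-commands the reflexive within its binding domain — allowed (Principle A).

Wendy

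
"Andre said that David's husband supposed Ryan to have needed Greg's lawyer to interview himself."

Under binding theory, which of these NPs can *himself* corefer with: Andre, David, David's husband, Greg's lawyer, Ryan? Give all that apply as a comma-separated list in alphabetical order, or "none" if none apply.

*himself* is a reflexive; Principle A requires it to be bound within its binding domain — the clause headed by 'interview'.
— Andre: subject of the matrix clause; c-commands the reflexive but lies outside its binding domain — cannot bind it (Principle A).
— David: possessor inside the subject DP of the clause headed by 'supposed'; does not c-command the reflexive — cannot bind it (Principle A).
— David's husband: subject of the clause headed by 'supposed'; c-commands the reflexive but lies outside its binding domain — cannot bind it (Principle A).
— Greg's lawyer: subject of the clause headed by 'interview'; c-commands the reflexive within its binding domain — allowed (Principle A).
— Ryan: subject of the clause headed by 'needed'; c-commands the reflexive but lies outside its binding domain — cannot bind it (Principle A).

Greg's lawyer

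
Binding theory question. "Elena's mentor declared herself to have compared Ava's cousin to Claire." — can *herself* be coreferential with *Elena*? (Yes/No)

No

*herself* is a reflexive; Principle A requires it to be bound within its binding domain — the matrix clause.
— Elena: possessor inside the subject DP of the matrix clause; does not c-command the reflexive — cannot bind it (Principle A).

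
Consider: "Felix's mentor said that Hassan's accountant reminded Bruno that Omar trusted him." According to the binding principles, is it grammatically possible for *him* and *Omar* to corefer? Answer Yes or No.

*him* is a pronoun; Principle B requires it to be free in its binding domain — the clause headed by 'trusted'.
— Omar: subject of the clause headed by 'trusted'; c-commands the pronoun within its binding domain — blocked (Principle B).

No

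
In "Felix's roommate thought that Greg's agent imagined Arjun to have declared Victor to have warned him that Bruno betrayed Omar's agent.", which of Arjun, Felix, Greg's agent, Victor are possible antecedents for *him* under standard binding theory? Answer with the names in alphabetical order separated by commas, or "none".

Arjun, Felix, Greg's agent

*him* is a pronoun; Principle B requires it to be free in its binding domain — the clause headed by 'warned'.
— Arjun: subject of the clause headed by 'declared'; c-commands the pronoun but lies outside its binding domain — allowed.
— Felix: possessor inside the subject DP of the matrix clause; does not c-command the pronoun — Principle B does not apply; allowed.
— Greg's agent: subject of the clause headed by 'imagined'; c-commands the pronoun but lies outside its binding domain — allowed.
— Victor: subject of the clause headed by 'warned'; c-commands the pronoun within its binding domain — blocked (Principle B).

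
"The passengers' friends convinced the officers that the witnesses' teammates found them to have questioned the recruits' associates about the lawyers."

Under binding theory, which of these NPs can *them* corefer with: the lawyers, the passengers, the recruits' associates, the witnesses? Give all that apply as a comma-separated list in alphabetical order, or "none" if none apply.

the passengers, the witnesses

*them* is a pronoun; Principle B requires it to be free in its binding domain — the clause headed by 'found'.
— the lawyers: second object of the clause headed by 'questioned'; is c-commanded by the pronoun; coreference would bind this R-expression — blocked (Principle C).
— the passengers: possessor inside the subject DP of the matrix clause; does not c-command the pronoun — Principle B does not apply; allowed.
— the recruits' associates: object of the clause headed by 'questioned'; is c-commanded by the pronoun; coreference would bind this R-expression — blocked (Principle C).
— the witnesses: possessor inside the subject DP of the clause headed by 'found'; does not c-command the pronoun — Principle B does not apply; allowed.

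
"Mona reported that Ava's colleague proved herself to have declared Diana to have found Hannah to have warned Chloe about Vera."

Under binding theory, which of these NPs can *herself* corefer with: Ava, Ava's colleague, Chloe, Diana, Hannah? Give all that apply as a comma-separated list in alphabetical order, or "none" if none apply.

*herself* is a reflexive; Principle A requires it to be bound within its binding domain — the clause headed by 'proved'.
— Ava: possessor inside the subject DP of the clause headed by 'proved'; does not c-command the reflexive — cannot bind it (Principle A).
— Ava's colleague: subject of the clause headed by 'proved'; c-commands the reflexive within its binding domain — allowed (Principle A).
— Chloe: object of the clause headed by 'warned'; does not c-command the reflexive — cannot bind it (Principle A).
— Diana: subject of the clause headed by 'found'; does not c-command the reflexive — cannot bind it (Principle A).
— Hannah: subject of the clause headed by 'warned'; does not c-command the reflexive — cannot bind it (Principle A).

Ava's colleague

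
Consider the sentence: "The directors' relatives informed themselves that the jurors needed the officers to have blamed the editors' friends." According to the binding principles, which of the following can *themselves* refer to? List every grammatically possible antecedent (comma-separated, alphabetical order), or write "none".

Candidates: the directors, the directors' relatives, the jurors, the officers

the directors' relatives

*themselves* is a reflexive; Principle A requires it to be bound within its binding domain — the matrix clause.
— the directors: possessor inside the subject DP of the matrix clause; does not c-command the reflexive — cannot bind it (Principle A).
— the directors' relatives: subject of the matrix clause; c-commands the reflexive within its binding domain — allowed (Principle A).
— the jurors: subject of the clause headed by 'needed'; does not c-command the reflexive — cannot bind it (Principle A).
— the officers: subject of the clause headed by 'blamed'; does not c-command the reflexive — cannot bind it (Principle A).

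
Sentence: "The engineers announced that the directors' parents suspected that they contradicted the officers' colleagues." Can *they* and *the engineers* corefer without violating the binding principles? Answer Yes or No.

Yes

*the engineers* is an R-expression; Principle C requires it to be free (not bound by any c-commanding expression).
— they: subject of the clause headed by 'contradicted'; the pronoun does not c-command the R-expression — coreference allowed.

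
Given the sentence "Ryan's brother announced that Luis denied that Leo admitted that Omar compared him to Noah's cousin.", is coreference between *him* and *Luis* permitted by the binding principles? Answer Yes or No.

Yes

*him* is a pronoun; Principle B requires it to be free in its binding domain — the clause headed by 'compared'.
— Luis: subject of the clause headed by 'denied'; c-commands the pronoun but lies outside its binding domain — allowed.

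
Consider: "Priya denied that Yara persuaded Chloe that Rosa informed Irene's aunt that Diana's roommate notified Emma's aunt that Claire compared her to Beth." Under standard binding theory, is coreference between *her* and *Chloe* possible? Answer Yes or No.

Yes

*Chloe* is an R-expression; Principle C requires it to be free (not bound by any c-commanding expression).
— her: object of the clause headed by 'compared'; the pronoun does not c-command the R-expression — coreference allowed.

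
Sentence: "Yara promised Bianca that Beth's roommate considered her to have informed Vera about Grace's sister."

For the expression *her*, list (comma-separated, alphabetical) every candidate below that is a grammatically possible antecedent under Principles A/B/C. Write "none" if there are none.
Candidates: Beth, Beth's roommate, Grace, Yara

*her* is a pronoun; Principle B requires it to be free in its binding domain — the clause headed by 'considered'.
— Beth: possessor inside the subject DP of the clause headed by 'considered'; does not c-command the pronoun — Principle B does not apply; allowed.
— Beth's roommate: subject of the clause headed by 'considered'; c-commands the pronoun within its binding domain — blocked (Principle B).
— Grace: possessor inside the second object DP of the clause headed by 'informed'; is c-commanded by the pronoun; coreference would bind this R-expression — blocked (Principle C).
— Yara: subject of the matrix clause; c-commands the pronoun but lies outside its binding domain — allowed.

Beth, Yara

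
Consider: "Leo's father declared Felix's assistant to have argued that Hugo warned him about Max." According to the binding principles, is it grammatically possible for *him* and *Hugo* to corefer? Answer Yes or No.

No

*him* is a pronoun; Principle B requires it to be free in its binding domain — the clause headed by 'warned'.
— Hugo: subject of the clause headed by 'warned'; c-commands the pronoun within its binding domain — blocked (Principle B).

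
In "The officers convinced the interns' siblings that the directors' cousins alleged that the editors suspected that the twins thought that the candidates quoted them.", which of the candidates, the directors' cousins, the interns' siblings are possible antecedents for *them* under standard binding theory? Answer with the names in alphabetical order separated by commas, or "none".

the directors' cousins, the interns' siblings

*them* is a pronoun; Principle B requires it to be free in its binding domain — the clause headed by 'quoted'.
— the candidates: subject of the clause headed by 'quoted'; c-commands the pronoun within its binding domain — blocked (Principle B).
— the directors' cousins: subject of the clause headed by 'alleged'; c-commands the pronoun but lies outside its binding domain — allowed.
— the interns' siblings: object of the matrix clause; c-commands the pronoun but lies outside its binding domain — allowed.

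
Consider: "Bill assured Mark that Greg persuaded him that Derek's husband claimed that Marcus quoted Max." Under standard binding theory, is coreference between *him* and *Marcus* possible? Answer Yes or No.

*Marcus* is an R-expression; Principle C requires it to be free (not bound by any c-commanding expression).
— him: object of the clause headed by 'persuaded'; the pronoun c-commands the R-expression — coreference blocked (Principle C).

No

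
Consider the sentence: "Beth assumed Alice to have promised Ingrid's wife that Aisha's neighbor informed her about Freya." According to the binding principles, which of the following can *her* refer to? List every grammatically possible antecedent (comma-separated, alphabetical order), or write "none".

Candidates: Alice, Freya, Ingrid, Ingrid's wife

*her* is a pronoun; Principle B requires it to be free in its binding domain — the clause headed by 'informed'.
— Alice: subject of the clause headed by 'promised'; c-commands the pronoun but lies outside its binding domain — allowed.
— Freya: second object of the clause headed by 'informed'; is c-commanded by the pronoun; coreference would bind this R-expression — blocked (Principle C).
— Ingrid: possessor inside the object DP of the clause headed by 'promised'; does not c-command the pronoun — Principle B does not apply; allowed.
— Ingrid's wife: object of the clause headed by 'promised'; c-commands the pronoun but lies outside its binding domain — allowed.

Alice, Ingrid, Ingrid's wife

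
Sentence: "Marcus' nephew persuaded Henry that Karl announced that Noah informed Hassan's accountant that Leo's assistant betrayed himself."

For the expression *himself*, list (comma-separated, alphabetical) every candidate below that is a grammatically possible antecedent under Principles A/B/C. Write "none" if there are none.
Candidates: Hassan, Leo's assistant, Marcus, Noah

*himself* is a reflexive; Principle A requires it to be bound within its binding domain — the clause headed by 'betrayed'.
— Hassan: possessor inside the object DP of the clause headed by 'informed'; does not c-command the reflexive — cannot bind it (Principle A).
— Leo's assistant: subject of the clause headed by 'betrayed'; c-commands the reflexive within its binding domain — allowed (Principle A).
— Marcus: possessor inside the subject DP of the matrix clause; does not c-command the reflexive — cannot bind it (Principle A).
— Noah: subject of the clause headed by 'informed'; c-commands the reflexive but lies outside its binding domain — cannot bind it (Principle A).

Leo's assistant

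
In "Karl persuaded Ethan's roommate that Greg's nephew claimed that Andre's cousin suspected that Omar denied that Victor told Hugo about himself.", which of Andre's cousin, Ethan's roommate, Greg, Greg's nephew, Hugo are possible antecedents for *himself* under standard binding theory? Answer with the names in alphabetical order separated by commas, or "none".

Hugo

*himself* is a reflexive; Principle A requires it to be bound within its binding domain — the clause headed by 'told'.
— Andre's cousin: subject of the clause headed by 'suspected'; c-commands the reflexive but lies outside its binding domain — cannot bind it (Principle A).
— Ethan's roommate: object of the matrix clause; c-commands the reflexive but lies outside its binding domain — cannot bind it (Principle A).
— Greg: possessor inside the subject DP of the clause headed by 'claimed'; does not c-command the reflexive — cannot bind it (Principle A).
— Greg's nephew: subject of the clause headed by 'claimed'; c-commands the reflexive but lies outside its binding domain — cannot bind it (Principle A).
— Hugo: object of the clause headed by 'told'; c-commands the reflexive within its binding domain — allowed (Principle A).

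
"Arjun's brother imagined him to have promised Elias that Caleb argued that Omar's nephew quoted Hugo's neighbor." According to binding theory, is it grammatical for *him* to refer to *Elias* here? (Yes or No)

No

*Elias* is an R-expression; Principle C requires it to be free (not bound by any c-commanding expression).
— him: subject of the clause headed by 'promised'; the pronoun c-commands the R-expression — coreference blocked (Principle C).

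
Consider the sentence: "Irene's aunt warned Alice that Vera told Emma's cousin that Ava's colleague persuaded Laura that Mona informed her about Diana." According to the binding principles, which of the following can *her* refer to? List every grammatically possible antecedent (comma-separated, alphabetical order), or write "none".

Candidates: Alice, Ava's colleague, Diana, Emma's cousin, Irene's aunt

Alice, Ava's colleague, Emma's cousin, Irene's aunt

*her* is a pronoun; Principle B requires it to be free in its binding domain — the clause headed by 'informed'.
— Alice: object of the matrix clause; c-commands the pronoun but lies outside its binding domain — allowed.
— Ava's colleague: subject of the clause headed by 'persuaded'; c-commands the pronoun but lies outside its binding domain — allowed.
— Diana: second object of the clause headed by 'informed'; is c-commanded by the pronoun; coreference would bind this R-expression — blocked (Principle C).
— Emma's cousin: object of the clause headed by 'told'; c-commands the pronoun but lies outside its binding domain — allowed.
— Irene's aunt: subject of the matrix clause; c-commands the pronoun but lies outside its binding domain — allowed.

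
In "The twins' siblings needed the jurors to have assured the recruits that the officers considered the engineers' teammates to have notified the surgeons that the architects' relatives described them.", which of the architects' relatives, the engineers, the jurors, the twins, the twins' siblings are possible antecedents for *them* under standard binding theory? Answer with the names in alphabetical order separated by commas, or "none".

*them* is a pronoun; Principle B requires it to be free in its binding domain — the clause headed by 'described'.
— the architects' relatives: subject of the clause headed by 'described'; c-commands the pronoun within its binding domain — blocked (Principle B).
— the engineers: possessor inside the subject DP of the clause headed by 'notified'; does not c-command the pronoun — Principle B does not apply; allowed.
— the jurors: subject of the clause headed by 'assured'; c-commands the pronoun but lies outside its binding domain — allowed.
— the twins: possessor inside the subject DP of the matrix clause; does not c-command the pronoun — Principle B does not apply; allowed.
— the twins' siblings: subject of the matrix clause; c-commands the pronoun but lies outside its binding domain — allowed.

the engineers, the jurors, the twins, the twins' siblings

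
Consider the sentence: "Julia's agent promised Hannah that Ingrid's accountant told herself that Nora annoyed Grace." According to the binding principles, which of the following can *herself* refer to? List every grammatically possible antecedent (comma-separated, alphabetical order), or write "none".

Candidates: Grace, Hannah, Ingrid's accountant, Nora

*herself* is a reflexive; Principle A requires it to be bound within its binding domain — the clause headed by 'told'.
— Grace: object of the clause headed by 'annoyed'; does not c-command the reflexive — cannot bind it (Principle A).
— Hannah: object of the matrix clause; c-commands the reflexive but lies outside its binding domain — cannot bind it (Principle A).
— Ingrid's accountant: subject of the clause headed by 'told'; c-commands the reflexive within its binding domain — allowed (Principle A).
— Nora: subject of the clause headed by 'annoyed'; does not c-command the reflexive — cannot bind it (Principle A).

Ingrid's accountant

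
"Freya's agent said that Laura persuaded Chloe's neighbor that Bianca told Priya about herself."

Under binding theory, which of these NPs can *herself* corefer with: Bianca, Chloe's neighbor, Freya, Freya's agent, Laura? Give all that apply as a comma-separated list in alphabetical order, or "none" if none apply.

*herself* is a reflexive; Principle A requires it to be bound within its binding domain — the clause headed by 'told'.
— Bianca: subject of the clause headed by 'told'; c-commands the reflexive within its binding domain — allowed (Principle A).
— Chloe's neighbor: object of the clause headed by 'persuaded'; c-commands the reflexive but lies outside its binding domain — cannot bind it (Principle A).
— Freya: possessor inside the subject DP of the matrix clause; does not c-command the reflexive — cannot bind it (Principle A).
— Freya's agent: subject of the matrix clause; c-commands the reflexive but lies outside its binding domain — cannot bind it (Principle A).
— Laura: subject of the clause headed by 'persuaded'; c-commands the reflexive but lies outside its binding domain — cannot bind it (Principle A).

Bianca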